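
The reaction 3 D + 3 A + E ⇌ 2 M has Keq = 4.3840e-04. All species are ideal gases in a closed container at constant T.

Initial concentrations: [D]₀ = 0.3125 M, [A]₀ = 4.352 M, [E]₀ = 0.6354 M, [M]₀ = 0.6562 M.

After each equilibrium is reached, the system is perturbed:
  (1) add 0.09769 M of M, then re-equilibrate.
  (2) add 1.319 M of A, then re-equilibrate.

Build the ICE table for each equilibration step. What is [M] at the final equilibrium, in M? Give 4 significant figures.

Q₀ = 0.2694 vs Keq = 4.3840e-04 ⇒ Q>K, reverse
Step 1:
                    D           A           E           M
  Initial      0.3125       4.352      0.6354      0.6562
  Change       0.6671      0.6671      0.2224     -0.4448
  Equil        0.9796       5.019      0.8578      0.2114
  solve Keq expr → x = -0.2224; check Q = 4.3840e-04
Then add 0.09769 M of M.
Step 2:
                    D           A           E           M
  Initial      0.9796       5.019      0.8578      0.3091
  Change      0.08744     0.08744     0.02915    -0.05829
  Equil         1.067       5.107      0.8869      0.2508
  solve Keq expr → x = -0.02915; check Q = 4.3840e-04
Then add 1.319 M of A.
Step 3:
                    D           A           E           M
  Initial       1.067       6.426      0.8869      0.2508
  Change     -0.08022    -0.08022    -0.02674     0.05348
  Equil        0.9869       6.345      0.8602      0.3043
  solve Keq expr → x = 0.02674; check Q = 4.3840e-04

[M]_eq = 0.3043 M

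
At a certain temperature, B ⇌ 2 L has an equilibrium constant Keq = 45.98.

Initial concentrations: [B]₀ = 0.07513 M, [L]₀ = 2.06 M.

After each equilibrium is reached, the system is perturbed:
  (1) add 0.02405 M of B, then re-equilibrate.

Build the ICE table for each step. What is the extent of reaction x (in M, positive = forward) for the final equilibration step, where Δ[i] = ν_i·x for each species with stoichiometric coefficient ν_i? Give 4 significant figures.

x = 0.02041 M

Q₀ = 56.48 vs Keq = 45.98 ⇒ Q>K, reverse
Step 1:
                   B          L
  init       0.07513       2.06
  Δ          0.01457   -0.02914
  eq          0.0897      2.031
  solve Keq expr → x = -0.01457; check Q = 45.98
Then add 0.02405 M of B.
Step 2:
                   B          L
  init        0.1137      2.031
  Δ         -0.02041    0.04082
  eq         0.09334      2.072
  solve Keq expr → x = 0.02041; check Q = 45.98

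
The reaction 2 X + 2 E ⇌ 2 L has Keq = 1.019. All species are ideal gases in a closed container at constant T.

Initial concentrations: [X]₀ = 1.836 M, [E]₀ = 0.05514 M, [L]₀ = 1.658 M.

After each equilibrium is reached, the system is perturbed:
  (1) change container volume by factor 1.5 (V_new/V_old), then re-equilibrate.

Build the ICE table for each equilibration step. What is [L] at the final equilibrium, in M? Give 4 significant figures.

[L]_eq = 0.7088 M

Q₀ = 268.2 vs Keq = 1.019 ⇒ Q>K, reverse
Step 1:
                    X           E           L
  Initial       1.836     0.05514       1.658
  Change       0.4611      0.4611     -0.4611
  Equil         2.297      0.5162       1.197
  solve Keq expr → x = -0.2305; check Q = 1.019
Then change container volume by factor 1.5 (V_new/V_old).
Step 2:
                    X           E           L
  Initial       1.531      0.3441       0.798
  Change      0.08916     0.08916    -0.08916
  Equil         1.621      0.4333      0.7088
  solve Keq expr → x = -0.04458; check Q = 1.019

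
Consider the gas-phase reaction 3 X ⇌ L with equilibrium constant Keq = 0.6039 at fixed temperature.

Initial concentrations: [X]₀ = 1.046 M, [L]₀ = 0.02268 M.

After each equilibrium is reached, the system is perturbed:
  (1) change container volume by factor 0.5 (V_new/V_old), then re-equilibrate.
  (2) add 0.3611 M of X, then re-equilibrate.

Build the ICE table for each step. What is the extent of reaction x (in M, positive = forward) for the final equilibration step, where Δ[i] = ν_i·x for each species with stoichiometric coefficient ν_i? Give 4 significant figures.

Q₀ = 0.01982 vs Keq = 0.6039 ⇒ Q<K, forward
Step 1:
                    X           L
  Initial       1.046     0.02268
  Change      -0.4063      0.1354
  Equil        0.6397      0.1581
  solve Keq expr → x = 0.1354; check Q = 0.6039
Then change container volume by factor 0.5 (V_new/V_old).
Step 2:
                    X           L
  Initial       1.279      0.3162
  Change      -0.3781       0.126
  Equil        0.9014      0.4422
  solve Keq expr → x = 0.126; check Q = 0.6039
Then add 0.3611 M of X.
Step 3:
                    X           L
  Initial       1.262      0.4422
  Change      -0.2981     0.09937
  Equil        0.9644      0.5416
  solve Keq expr → x = 0.09937; check Q = 0.6039

x = 0.09937 M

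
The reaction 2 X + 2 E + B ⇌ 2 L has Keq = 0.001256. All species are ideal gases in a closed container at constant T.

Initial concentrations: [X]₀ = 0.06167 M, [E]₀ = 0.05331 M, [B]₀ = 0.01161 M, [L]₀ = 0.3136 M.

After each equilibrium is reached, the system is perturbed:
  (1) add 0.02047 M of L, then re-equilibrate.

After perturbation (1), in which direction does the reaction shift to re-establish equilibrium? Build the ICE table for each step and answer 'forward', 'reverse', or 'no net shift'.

Q₀ = 7.8371e+05 vs Keq = 0.001256 ⇒ Q>K, reverse
Step 1:
                  X         E         B         L
  init      0.06167   0.05331   0.01161    0.3136
  Δ          0.3116    0.3116    0.1558   -0.3116
  eq         0.3733    0.3649    0.1674  0.001975
  solve Keq expr → x = -0.1558; check Q = 0.001256
Then add 0.02047 M of L.
Step 2:
                  X         E         B         L
  init       0.3733    0.3649    0.1674   0.02245
  Δ         0.02018   0.02018   0.01009  -0.02018
  eq         0.3935    0.3851    0.1775  0.002263
  solve Keq expr → x = -0.01009; check Q = 0.001256

Direction: reverse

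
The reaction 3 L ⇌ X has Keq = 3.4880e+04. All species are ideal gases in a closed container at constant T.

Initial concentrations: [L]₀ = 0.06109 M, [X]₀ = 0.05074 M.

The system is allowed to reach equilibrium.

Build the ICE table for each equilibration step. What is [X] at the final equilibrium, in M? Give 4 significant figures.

[X]_eq = 0.06696 M

Q₀ = 222.6 vs Keq = 3.4880e+04 ⇒ Q<K, forward
Step 1:
                  L         X
  I         0.06109   0.05074
  C        -0.04866   0.01622
  E         0.01243   0.06696
  solve Keq expr → x = 0.01622; check Q = 3.4880e+04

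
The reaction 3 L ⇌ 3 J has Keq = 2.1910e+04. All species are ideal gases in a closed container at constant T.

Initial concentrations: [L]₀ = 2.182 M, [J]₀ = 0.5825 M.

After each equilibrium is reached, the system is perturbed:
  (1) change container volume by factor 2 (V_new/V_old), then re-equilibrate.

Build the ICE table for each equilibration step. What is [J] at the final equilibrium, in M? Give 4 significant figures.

Q₀ = 0.01902 vs Keq = 2.1910e+04 ⇒ Q<K, forward
Step 1:
                    L           J
  Initial       2.182      0.5825
  Change       -2.087       2.087
  Equil       0.09539       2.669
  solve Keq expr → x = 0.6955; check Q = 2.1910e+04
Then change container volume by factor 2 (V_new/V_old).
Step 2:
                    L           J
  Initial     0.04769       1.335
  Change            0           0
  Equil       0.04769       1.335
  solve Keq expr → x = 0; check Q = 2.1910e+04

[J]_eq = 1.335 M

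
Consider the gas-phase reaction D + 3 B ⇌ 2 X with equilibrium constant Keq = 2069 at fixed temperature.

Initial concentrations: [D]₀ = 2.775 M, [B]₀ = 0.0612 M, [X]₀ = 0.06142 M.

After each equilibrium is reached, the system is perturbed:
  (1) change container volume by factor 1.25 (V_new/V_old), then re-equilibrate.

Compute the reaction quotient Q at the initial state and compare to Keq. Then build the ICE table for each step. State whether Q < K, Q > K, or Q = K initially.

Q₀ = 5.931 vs Keq = 2069 ⇒ Q<K, forward
Step 1:
                   D          B          X
  I            2.775     0.0612    0.06142
  C         -0.01653   -0.04959    0.03306
  E            2.758    0.01161    0.09448
  solve Keq expr → x = 0.01653; check Q = 2069
Then change container volume by factor 1.25 (V_new/V_old).
Step 2:
                   D          B          X
  I            2.207   0.009286    0.07559
  C       4.6662e-04     0.0014 -9.3324e-04
  E            2.207    0.01069    0.07465
  solve Keq expr → x = -4.6662e-04; check Q = 2069

Q₀ = 5.931; Q < K (proceeds forward)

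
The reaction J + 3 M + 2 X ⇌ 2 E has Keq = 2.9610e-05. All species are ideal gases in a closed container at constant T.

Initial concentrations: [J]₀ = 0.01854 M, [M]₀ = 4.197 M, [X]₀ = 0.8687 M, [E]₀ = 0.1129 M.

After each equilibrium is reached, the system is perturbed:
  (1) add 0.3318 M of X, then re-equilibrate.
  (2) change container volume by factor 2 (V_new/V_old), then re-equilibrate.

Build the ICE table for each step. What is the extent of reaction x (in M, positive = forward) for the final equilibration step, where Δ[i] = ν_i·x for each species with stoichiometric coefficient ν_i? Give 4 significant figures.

Q₀ = 0.01232 vs Keq = 2.9610e-05 ⇒ Q>K, reverse
Step 1:
                   J          M          X          E
  init       0.01854      4.197     0.8687     0.1129
  Δ          0.05018     0.1506     0.1004    -0.1004
  eq         0.06872      4.348     0.9691    0.01253
  solve Keq expr → x = -0.05018; check Q = 2.9610e-05
Then add 0.3318 M of X.
Step 2:
                   J          M          X          E
  init       0.06872      4.348      1.301    0.01253
  Δ        -0.001981  -0.005943  -0.003962   0.003962
  eq         0.06674      4.342      1.297    0.01649
  solve Keq expr → x = 0.001981; check Q = 2.9610e-05
Then change container volume by factor 2 (V_new/V_old).
Step 3:
                   J          M          X          E
  init       0.03337      2.171     0.6485   0.008247
  Δ          0.00303   0.009089    0.00606   -0.00606
  eq          0.0364       2.18     0.6545   0.002187
  solve Keq expr → x = -0.00303; check Q = 2.9610e-05

x = -0.00303 M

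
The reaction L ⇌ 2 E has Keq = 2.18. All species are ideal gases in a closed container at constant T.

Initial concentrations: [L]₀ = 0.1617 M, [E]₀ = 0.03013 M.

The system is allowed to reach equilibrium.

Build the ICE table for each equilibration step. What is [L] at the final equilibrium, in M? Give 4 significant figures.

Q₀ = 0.005614 vs Keq = 2.18 ⇒ Q<K, forward
Step 1:
                  L         E
  Initial    0.1617   0.03013
  Change    -0.1255    0.2509
  Equil     0.03624    0.2811
  solve Keq expr → x = 0.1255; check Q = 2.18

[L]_eq = 0.03624 M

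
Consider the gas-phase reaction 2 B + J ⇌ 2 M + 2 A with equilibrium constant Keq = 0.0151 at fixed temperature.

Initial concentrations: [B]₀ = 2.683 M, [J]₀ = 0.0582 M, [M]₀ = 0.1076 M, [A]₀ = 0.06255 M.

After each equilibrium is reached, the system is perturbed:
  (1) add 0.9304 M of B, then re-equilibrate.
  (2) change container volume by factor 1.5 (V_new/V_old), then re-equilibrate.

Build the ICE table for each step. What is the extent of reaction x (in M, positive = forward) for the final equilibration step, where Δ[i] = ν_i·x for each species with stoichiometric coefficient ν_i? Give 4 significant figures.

Q₀ = 1.0812e-04 vs Keq = 0.0151 ⇒ Q<K, forward
Step 1:
                  B         J         M         A
  Initial     2.683    0.0582    0.1076   0.06255
  Change   -0.09585  -0.04792   0.09585   0.09585
  Equil       2.587   0.01028    0.2034    0.1584
  solve Keq expr → x = 0.04792; check Q = 0.0151
Then add 0.9304 M of B.
Step 2:
                  B         J         M         A
  Initial     3.518   0.01028    0.2034    0.1584
  Change   -0.00741 -0.003705   0.00741   0.00741
  Equil        3.51   0.00657    0.2109    0.1658
  solve Keq expr → x = 0.003705; check Q = 0.0151
Then change container volume by factor 1.5 (V_new/V_old).
Step 3:
                  B         J         M         A
  Initial      2.34   0.00438    0.1406    0.1105
  Change  -0.002434 -0.001217  0.002434  0.002434
  Equil       2.338  0.003163     0.143     0.113
  solve Keq expr → x = 0.001217; check Q = 0.0151

x = 0.001217 M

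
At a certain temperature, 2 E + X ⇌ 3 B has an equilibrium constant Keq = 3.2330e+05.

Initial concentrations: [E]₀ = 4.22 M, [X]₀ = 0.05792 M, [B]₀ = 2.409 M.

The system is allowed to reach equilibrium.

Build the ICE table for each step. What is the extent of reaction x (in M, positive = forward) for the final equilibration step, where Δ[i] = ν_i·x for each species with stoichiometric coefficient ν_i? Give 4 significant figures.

Q₀ = 13.55 vs Keq = 3.2330e+05 ⇒ Q<K, forward
Step 1:
                  E         X         B
  I            4.22   0.05792     2.409
  C         -0.1158  -0.05792    0.1738
  E           4.104 3.1637e-06     2.583
  solve Keq expr → x = 0.05792; check Q = 3.2330e+05

x = 0.05792 M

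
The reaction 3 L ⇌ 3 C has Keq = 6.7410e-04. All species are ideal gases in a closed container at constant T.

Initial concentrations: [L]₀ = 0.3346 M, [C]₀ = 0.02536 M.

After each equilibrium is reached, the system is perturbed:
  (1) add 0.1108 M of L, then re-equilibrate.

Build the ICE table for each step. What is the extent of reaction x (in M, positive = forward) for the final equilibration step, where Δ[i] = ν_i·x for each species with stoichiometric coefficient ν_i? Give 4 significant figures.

x = 0.002977 M

Q₀ = 4.3538e-04 vs Keq = 6.7410e-04 ⇒ Q<K, forward
Step 1:
                   L          C
  Initial     0.3346    0.02536
  Change   -0.003658   0.003658
  Equil       0.3309    0.02902
  solve Keq expr → x = 0.001219; check Q = 6.7410e-04
Then add 0.1108 M of L.
Step 2:
                   L          C
  Initial     0.4417    0.02902
  Change   -0.008932   0.008932
  Equil       0.4328    0.03795
  solve Keq expr → x = 0.002977; check Q = 6.7410e-04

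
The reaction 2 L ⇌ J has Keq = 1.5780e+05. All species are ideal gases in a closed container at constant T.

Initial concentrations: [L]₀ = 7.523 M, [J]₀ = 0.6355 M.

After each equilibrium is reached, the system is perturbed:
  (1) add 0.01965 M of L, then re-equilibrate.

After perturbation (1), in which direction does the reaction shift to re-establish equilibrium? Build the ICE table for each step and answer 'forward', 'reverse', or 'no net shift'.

Q₀ = 0.01123 vs Keq = 1.5780e+05 ⇒ Q<K, forward
Step 1:
                  L         J
  Initial     7.523    0.6355
  Change     -7.518     3.759
  Equil    0.005277     4.394
  solve Keq expr → x = 3.759; check Q = 1.5780e+05
Then add 0.01965 M of L.
Step 2:
                  L         J
  Initial   0.02493     4.394
  Change   -0.01964  0.009822
  Equil    0.005283     4.404
  solve Keq expr → x = 0.009822; check Q = 1.5780e+05

Direction: forward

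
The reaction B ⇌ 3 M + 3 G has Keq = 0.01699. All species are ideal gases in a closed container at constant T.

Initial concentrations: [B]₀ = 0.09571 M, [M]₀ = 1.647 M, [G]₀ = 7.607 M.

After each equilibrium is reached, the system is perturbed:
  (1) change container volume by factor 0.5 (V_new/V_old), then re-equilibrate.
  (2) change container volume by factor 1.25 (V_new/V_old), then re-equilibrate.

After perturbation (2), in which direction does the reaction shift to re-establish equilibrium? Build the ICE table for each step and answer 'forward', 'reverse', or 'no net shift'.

Direction: forward

Q₀ = 2.0548e+04 vs Keq = 0.01699 ⇒ Q>K, reverse
Step 1:
                    B           M           G
  init        0.09571       1.647       7.607
  Δ            0.5367       -1.61       -1.61
  eq           0.6324      0.0368       5.997
  solve Keq expr → x = -0.5367; check Q = 0.01699
Then change container volume by factor 0.5 (V_new/V_old).
Step 2:
                    B           M           G
  init          1.265      0.0736       11.99
  Δ           0.01674    -0.05021    -0.05021
  eq            1.282     0.02338       11.94
  solve Keq expr → x = -0.01674; check Q = 0.01699
Then change container volume by factor 1.25 (V_new/V_old).
Step 3:
                    B           M           G
  init          1.025      0.0187       9.555
  Δ         -0.002793    0.008378    0.008378
  eq            1.023     0.02708       9.563
  solve Keq expr → x = 0.002793; check Q = 0.01699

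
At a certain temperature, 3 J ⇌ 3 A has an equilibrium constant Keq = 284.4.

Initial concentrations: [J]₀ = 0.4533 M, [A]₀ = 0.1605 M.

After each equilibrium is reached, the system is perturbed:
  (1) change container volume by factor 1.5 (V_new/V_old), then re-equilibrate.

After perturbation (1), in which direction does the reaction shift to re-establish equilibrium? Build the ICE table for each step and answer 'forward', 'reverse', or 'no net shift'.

Q₀ = 0.04439 vs Keq = 284.4 ⇒ Q<K, forward
Step 1:
                  J         A
  init       0.4533    0.1605
  Δ         -0.3723    0.3723
  eq        0.08102    0.5328
  solve Keq expr → x = 0.1241; check Q = 284.4
Then change container volume by factor 1.5 (V_new/V_old).
Step 2:
                  J         A
  init      0.05401    0.3552
  Δ               0         0
  eq        0.05401    0.3552
  solve Keq expr → x = 0; check Q = 284.4

Direction: no net shift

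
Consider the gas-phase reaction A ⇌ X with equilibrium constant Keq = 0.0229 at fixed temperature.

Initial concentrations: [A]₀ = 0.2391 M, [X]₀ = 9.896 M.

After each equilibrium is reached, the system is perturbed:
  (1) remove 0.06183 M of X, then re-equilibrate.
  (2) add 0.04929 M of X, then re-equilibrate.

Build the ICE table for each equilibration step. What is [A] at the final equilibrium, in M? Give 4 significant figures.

Q₀ = 41.39 vs Keq = 0.0229 ⇒ Q>K, reverse
Step 1:
                   A          X
  I           0.2391      9.896
  C            9.669     -9.669
  E            9.908     0.2269
  solve Keq expr → x = -9.669; check Q = 0.0229
Then remove 0.06183 M of X.
Step 2:
                   A          X
  I            9.908     0.1651
  C         -0.06045    0.06045
  E            9.848     0.2255
  solve Keq expr → x = 0.06045; check Q = 0.0229
Then add 0.04929 M of X.
Step 3:
                   A          X
  I            9.848     0.2748
  C          0.04819   -0.04819
  E            9.896     0.2266
  solve Keq expr → x = -0.04819; check Q = 0.0229

[A]_eq = 9.896 M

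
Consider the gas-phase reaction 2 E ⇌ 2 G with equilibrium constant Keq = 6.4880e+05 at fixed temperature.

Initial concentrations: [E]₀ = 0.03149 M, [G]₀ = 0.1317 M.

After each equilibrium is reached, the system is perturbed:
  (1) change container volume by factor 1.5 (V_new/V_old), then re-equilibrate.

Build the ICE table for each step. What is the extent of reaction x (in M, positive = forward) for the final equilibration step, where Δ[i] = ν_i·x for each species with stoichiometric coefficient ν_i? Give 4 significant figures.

x = 0 M

Q₀ = 17.49 vs Keq = 6.4880e+05 ⇒ Q<K, forward
Step 1:
                   E          G
  Initial    0.03149     0.1317
  Change    -0.03129    0.03129
  Equil   2.0235e-04      0.163
  solve Keq expr → x = 0.01564; check Q = 6.4880e+05
Then change container volume by factor 1.5 (V_new/V_old).
Step 2:
                   E          G
  Initial 1.3490e-04     0.1087
  Change           0          0
  Equil   1.3490e-04     0.1087
  solve Keq expr → x = 0; check Q = 6.4880e+05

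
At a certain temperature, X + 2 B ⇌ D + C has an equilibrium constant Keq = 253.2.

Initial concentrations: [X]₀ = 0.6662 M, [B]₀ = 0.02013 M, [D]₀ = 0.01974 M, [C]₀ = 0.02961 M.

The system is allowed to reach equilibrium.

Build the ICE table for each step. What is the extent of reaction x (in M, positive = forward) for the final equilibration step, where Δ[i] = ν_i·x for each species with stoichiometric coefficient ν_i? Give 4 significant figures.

x = 0.008783 M

Q₀ = 2.165 vs Keq = 253.2 ⇒ Q<K, forward
Step 1:
                   X          B          D          C
  Initial     0.6662    0.02013    0.01974    0.02961
  Change   -0.008783   -0.01757   0.008783   0.008783
  Equil       0.6574   0.002565    0.02852    0.03839
  solve Keq expr → x = 0.008783; check Q = 253.2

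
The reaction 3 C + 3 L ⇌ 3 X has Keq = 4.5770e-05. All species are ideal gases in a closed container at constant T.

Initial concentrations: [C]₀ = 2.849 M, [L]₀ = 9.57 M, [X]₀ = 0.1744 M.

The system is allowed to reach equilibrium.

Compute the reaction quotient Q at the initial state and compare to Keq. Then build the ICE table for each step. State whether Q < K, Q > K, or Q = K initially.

Q₀ = 2.6171e-07; Q < K (proceeds forward)

Q₀ = 2.6171e-07 vs Keq = 4.5770e-05 ⇒ Q<K, forward
Step 1:
                    C           L           X
  init          2.849        9.57      0.1744
  Δ           -0.5624     -0.5624      0.5624
  eq            2.287       9.008      0.7368
  solve Keq expr → x = 0.1875; check Q = 4.5770e-05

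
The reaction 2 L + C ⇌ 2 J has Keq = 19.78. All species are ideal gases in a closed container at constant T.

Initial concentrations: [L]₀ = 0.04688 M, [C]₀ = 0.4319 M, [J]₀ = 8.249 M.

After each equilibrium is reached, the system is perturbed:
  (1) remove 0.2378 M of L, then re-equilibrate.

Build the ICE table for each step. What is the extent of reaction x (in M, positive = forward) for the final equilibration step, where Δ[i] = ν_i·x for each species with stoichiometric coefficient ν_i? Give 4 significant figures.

x = -0.07884 M

Q₀ = 7.1688e+04 vs Keq = 19.78 ⇒ Q>K, reverse
Step 1:
                   L          C          J
  Initial    0.04688     0.4319      8.249
  Change         1.4     0.7002       -1.4
  Equil        1.447      1.132      6.849
  solve Keq expr → x = -0.7002; check Q = 19.78
Then remove 0.2378 M of L.
Step 2:
                   L          C          J
  Initial      1.209      1.132      6.849
  Change      0.1577    0.07884    -0.1577
  Equil        1.367      1.211      6.691
  solve Keq expr → x = -0.07884; check Q = 19.78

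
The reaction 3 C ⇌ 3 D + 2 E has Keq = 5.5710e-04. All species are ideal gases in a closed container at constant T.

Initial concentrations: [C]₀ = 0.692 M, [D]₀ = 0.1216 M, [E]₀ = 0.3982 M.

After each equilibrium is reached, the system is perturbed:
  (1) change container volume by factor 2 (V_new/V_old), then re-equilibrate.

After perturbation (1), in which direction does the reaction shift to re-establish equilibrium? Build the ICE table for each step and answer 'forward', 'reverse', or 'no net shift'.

Direction: forward

Q₀ = 8.6037e-04 vs Keq = 5.5710e-04 ⇒ Q>K, reverse
Step 1:
                   C          D          E
  init         0.692     0.1216     0.3982
  Δ          0.01287   -0.01287  -0.008583
  eq          0.7049     0.1087     0.3896
  solve Keq expr → x = -0.004292; check Q = 5.5710e-04
Then change container volume by factor 2 (V_new/V_old).
Step 2:
                   C          D          E
  init        0.3524    0.05436     0.1948
  Δ         -0.02252    0.02252    0.01501
  eq          0.3299    0.07688     0.2098
  solve Keq expr → x = 0.007506; check Q = 5.5710e-04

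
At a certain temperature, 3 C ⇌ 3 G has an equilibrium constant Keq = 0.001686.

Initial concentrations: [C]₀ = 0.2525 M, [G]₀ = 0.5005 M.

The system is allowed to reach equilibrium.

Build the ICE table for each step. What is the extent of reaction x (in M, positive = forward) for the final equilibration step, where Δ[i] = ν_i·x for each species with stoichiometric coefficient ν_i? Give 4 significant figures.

x = -0.1401 M

Q₀ = 7.788 vs Keq = 0.001686 ⇒ Q>K, reverse
Step 1:
                    C           G
  init         0.2525      0.5005
  Δ            0.4204     -0.4204
  eq           0.6729     0.08009
  solve Keq expr → x = -0.1401; check Q = 0.001686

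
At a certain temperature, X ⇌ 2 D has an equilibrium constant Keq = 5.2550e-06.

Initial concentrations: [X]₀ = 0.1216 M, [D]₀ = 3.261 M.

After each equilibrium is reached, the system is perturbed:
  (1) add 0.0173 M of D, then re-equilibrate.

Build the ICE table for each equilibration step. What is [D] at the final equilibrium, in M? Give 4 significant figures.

[D]_eq = 0.003041 M

Q₀ = 87.45 vs Keq = 5.2550e-06 ⇒ Q>K, reverse
Step 1:
                    X           D
  init         0.1216       3.261
  Δ             1.629      -3.258
  eq            1.751    0.003033
  solve Keq expr → x = -1.629; check Q = 5.2550e-06
Then add 0.0173 M of D.
Step 2:
                    X           D
  init          1.751     0.02033
  Δ          0.008646    -0.01729
  eq            1.759    0.003041
  solve Keq expr → x = -0.008646; check Q = 5.2550e-06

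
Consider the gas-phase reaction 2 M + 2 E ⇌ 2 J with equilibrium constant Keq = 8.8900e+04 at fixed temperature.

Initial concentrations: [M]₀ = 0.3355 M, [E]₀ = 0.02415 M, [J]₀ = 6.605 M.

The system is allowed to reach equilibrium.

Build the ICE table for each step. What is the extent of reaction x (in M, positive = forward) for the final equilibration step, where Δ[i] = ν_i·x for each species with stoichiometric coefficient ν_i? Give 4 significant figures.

x = -0.01764 M

Q₀ = 6.6455e+05 vs Keq = 8.8900e+04 ⇒ Q>K, reverse
Step 1:
                    M           E           J
  I            0.3355     0.02415       6.605
  C           0.03528     0.03528    -0.03528
  E            0.3708     0.05943        6.57
  solve Keq expr → x = -0.01764; check Q = 8.8900e+04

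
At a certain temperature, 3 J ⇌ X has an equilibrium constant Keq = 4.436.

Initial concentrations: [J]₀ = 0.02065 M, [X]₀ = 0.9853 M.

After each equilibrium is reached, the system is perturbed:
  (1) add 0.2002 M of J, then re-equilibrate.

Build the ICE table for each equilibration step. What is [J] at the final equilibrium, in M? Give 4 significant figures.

[J]_eq = 0.58 M

Q₀ = 1.1189e+05 vs Keq = 4.436 ⇒ Q>K, reverse
Step 1:
                   J          X
  init       0.02065     0.9853
  Δ           0.5452    -0.1817
  eq          0.5658     0.8036
  solve Keq expr → x = -0.1817; check Q = 4.436
Then add 0.2002 M of J.
Step 2:
                   J          X
  init         0.766     0.8036
  Δ           -0.186      0.062
  eq            0.58     0.8656
  solve Keq expr → x = 0.062; check Q = 4.436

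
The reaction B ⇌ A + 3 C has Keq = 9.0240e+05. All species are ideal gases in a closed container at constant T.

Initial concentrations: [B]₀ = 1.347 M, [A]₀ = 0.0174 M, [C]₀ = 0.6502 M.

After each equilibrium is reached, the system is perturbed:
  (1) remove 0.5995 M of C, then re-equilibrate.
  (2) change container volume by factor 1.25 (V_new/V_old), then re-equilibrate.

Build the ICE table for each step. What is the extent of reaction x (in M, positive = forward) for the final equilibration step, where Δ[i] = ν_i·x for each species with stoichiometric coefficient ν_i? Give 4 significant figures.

Q₀ = 0.003551 vs Keq = 9.0240e+05 ⇒ Q<K, forward
Step 1:
                   B          A          C
  init         1.347     0.0174     0.6502
  Δ           -1.347      1.347      4.041
  eq      1.5603e-04      1.364      4.691
  solve Keq expr → x = 1.347; check Q = 9.0240e+05
Then remove 0.5995 M of C.
Step 2:
                   B          A          C
  init    1.5603e-04      1.364      4.091
  Δ       -5.2489e-05 5.2489e-05 1.5747e-04
  eq      1.0354e-04      1.364      4.091
  solve Keq expr → x = 5.2489e-05; check Q = 9.0240e+05
Then change container volume by factor 1.25 (V_new/V_old).
Step 3:
                   B          A          C
  init    8.2835e-05      1.091      3.273
  Δ       -4.0417e-05 4.0417e-05 1.2125e-04
  eq      4.2418e-05      1.091      3.273
  solve Keq expr → x = 4.0417e-05; check Q = 9.0240e+05

x = 4.0417e-05 M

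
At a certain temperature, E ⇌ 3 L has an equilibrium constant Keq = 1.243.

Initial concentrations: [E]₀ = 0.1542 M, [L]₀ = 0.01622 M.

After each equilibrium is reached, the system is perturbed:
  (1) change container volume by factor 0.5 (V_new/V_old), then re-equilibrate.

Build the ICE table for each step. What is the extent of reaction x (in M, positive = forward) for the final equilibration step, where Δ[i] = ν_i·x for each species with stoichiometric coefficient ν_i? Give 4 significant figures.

x = -0.05816 M

Q₀ = 2.7674e-05 vs Keq = 1.243 ⇒ Q<K, forward
Step 1:
                   E          L
  init        0.1542    0.01622
  Δ          -0.1157      0.347
  eq         0.03854     0.3632
  solve Keq expr → x = 0.1157; check Q = 1.243
Then change container volume by factor 0.5 (V_new/V_old).
Step 2:
                   E          L
  init       0.07708     0.7264
  Δ          0.05816    -0.1745
  eq          0.1352     0.5519
  solve Keq expr → x = -0.05816; check Q = 1.243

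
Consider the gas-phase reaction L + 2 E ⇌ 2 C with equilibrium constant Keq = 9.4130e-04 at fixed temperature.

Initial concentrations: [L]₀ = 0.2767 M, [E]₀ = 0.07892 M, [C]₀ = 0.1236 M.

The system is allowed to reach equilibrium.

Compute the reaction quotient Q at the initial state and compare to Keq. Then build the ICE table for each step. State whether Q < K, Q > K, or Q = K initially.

Q₀ = 8.864; Q > K (proceeds reverse)

Q₀ = 8.864 vs Keq = 9.4130e-04 ⇒ Q>K, reverse
Step 1:
                    L           E           C
  init         0.2767     0.07892      0.1236
  Δ           0.06003      0.1201     -0.1201
  eq           0.3367       0.199    0.003542
  solve Keq expr → x = -0.06003; check Q = 9.4130e-04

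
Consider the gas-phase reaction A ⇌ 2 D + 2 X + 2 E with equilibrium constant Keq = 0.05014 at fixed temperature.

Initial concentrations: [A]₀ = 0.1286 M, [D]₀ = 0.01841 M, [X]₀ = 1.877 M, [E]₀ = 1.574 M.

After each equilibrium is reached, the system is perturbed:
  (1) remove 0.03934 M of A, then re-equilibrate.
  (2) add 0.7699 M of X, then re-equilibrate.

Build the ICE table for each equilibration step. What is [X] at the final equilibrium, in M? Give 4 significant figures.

Q₀ = 0.023 vs Keq = 0.05014 ⇒ Q<K, forward
Step 1:
                   A          D          X          E
  init        0.1286    0.01841      1.877      1.574
  Δ        -0.004044   0.008088   0.008088   0.008088
  eq          0.1246     0.0265      1.885      1.582
  solve Keq expr → x = 0.004044; check Q = 0.05014
Then remove 0.03934 M of A.
Step 2:
                   A          D          X          E
  init       0.08522     0.0265      1.885      1.582
  Δ         0.002102  -0.004203  -0.004203  -0.004203
  eq         0.08732    0.02229      1.881      1.578
  solve Keq expr → x = -0.002102; check Q = 0.05014
Then add 0.7699 M of X.
Step 3:
                   A          D          X          E
  init       0.08732    0.02229      2.651      1.578
  Δ         0.003051  -0.006102  -0.006102  -0.006102
  eq         0.09037    0.01619      2.645      1.572
  solve Keq expr → x = -0.003051; check Q = 0.05014

[X]_eq = 2.645 M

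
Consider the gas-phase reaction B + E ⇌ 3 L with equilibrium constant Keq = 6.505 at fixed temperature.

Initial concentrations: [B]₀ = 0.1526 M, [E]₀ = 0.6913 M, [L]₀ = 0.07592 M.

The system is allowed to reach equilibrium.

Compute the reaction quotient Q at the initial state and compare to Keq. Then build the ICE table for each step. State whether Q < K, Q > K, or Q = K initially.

Q₀ = 0.004148; Q < K (proceeds forward)

Q₀ = 0.004148 vs Keq = 6.505 ⇒ Q<K, forward
Step 1:
                  B         E         L
  init       0.1526    0.6913   0.07592
  Δ         -0.1268   -0.1268    0.3803
  eq        0.02585    0.5645    0.4562
  solve Keq expr → x = 0.1268; check Q = 6.505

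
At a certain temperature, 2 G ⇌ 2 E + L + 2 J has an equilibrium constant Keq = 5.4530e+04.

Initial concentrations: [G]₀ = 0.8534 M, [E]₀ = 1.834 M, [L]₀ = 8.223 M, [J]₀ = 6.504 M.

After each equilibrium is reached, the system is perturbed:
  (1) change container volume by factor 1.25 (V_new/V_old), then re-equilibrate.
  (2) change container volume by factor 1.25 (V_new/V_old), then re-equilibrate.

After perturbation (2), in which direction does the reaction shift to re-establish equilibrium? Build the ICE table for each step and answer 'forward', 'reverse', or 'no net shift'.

Q₀ = 1607 vs Keq = 5.4530e+04 ⇒ Q<K, forward
Step 1:
                  G         E         L         J
  Initial    0.8534     1.834     8.223     6.504
  Change    -0.6331    0.6331    0.3165    0.6331
  Equil      0.2203     2.467      8.54     7.137
  solve Keq expr → x = 0.3165; check Q = 5.4530e+04
Then change container volume by factor 1.25 (V_new/V_old).
Step 2:
                  G         E         L         J
  Initial    0.1763     1.974     6.832      5.71
  Change   -0.04595   0.04595   0.02297   0.04595
  Equil      0.1303      2.02     6.855     5.756
  solve Keq expr → x = 0.02297; check Q = 5.4530e+04
Then change container volume by factor 1.25 (V_new/V_old).
Step 3:
                  G         E         L         J
  Initial    0.1043     1.616     5.484     4.604
  Change   -0.02782   0.02782   0.01391   0.02782
  Equil     0.07644     1.643     5.498     4.632
  solve Keq expr → x = 0.01391; check Q = 5.4530e+04

Direction: forward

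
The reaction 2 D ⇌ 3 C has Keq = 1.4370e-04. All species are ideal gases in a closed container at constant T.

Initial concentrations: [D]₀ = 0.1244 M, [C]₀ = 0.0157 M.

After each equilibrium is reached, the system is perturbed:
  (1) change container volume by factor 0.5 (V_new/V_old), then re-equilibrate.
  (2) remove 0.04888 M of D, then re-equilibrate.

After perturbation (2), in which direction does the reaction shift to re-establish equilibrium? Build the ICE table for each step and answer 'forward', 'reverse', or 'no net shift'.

Q₀ = 2.5007e-04 vs Keq = 1.4370e-04 ⇒ Q>K, reverse
Step 1:
                  D         C
  Initial    0.1244    0.0157
  Change   0.001686  -0.00253
  Equil      0.1261   0.01317
  solve Keq expr → x = -8.4321e-04; check Q = 1.4370e-04
Then change container volume by factor 0.5 (V_new/V_old).
Step 2:
                  D         C
  Initial    0.2522   0.02634
  Change   0.003494 -0.005241
  Equil      0.2557    0.0211
  solve Keq expr → x = -0.001747; check Q = 1.4370e-04
Then remove 0.04888 M of D.
Step 3:
                  D         C
  Initial    0.2068    0.0211
  Change   0.001785 -0.002678
  Equil      0.2086   0.01842
  solve Keq expr → x = -8.9263e-04; check Q = 1.4370e-04

Direction: reverse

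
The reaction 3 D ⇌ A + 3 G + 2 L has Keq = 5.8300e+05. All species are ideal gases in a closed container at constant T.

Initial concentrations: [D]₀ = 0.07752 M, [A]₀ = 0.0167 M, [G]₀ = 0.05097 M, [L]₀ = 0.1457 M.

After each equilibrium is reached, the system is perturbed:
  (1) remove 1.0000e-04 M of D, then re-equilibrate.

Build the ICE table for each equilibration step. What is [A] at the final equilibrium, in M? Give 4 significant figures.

Q₀ = 1.0077e-04 vs Keq = 5.8300e+05 ⇒ Q<K, forward
Step 1:
                    D           A           G           L
  Initial     0.07752      0.0167     0.05097      0.1457
  Change     -0.07734     0.02578     0.07734     0.05156
  Equil    1.8160e-04     0.04248      0.1283      0.1973
  solve Keq expr → x = 0.02578; check Q = 5.8300e+05
Then remove 1.0000e-04 M of D.
Step 2:
                    D           A           G           L
  Initial  8.1600e-05     0.04248      0.1283      0.1973
  Change   9.9771e-05 -3.3257e-05 -9.9771e-05 -6.6514e-05
  Equil    1.8137e-04     0.04245      0.1282      0.1972
  solve Keq expr → x = -3.3257e-05; check Q = 5.8300e+05

[A]_eq = 0.04245 M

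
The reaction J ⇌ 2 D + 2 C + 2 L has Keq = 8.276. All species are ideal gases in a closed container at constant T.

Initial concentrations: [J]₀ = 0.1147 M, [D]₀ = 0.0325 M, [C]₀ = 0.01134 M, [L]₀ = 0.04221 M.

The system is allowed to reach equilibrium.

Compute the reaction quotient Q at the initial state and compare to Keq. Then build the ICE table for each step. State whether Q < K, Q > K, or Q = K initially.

Q₀ = 2.1099e-09; Q < K (proceeds forward)

Q₀ = 2.1099e-09 vs Keq = 8.276 ⇒ Q<K, forward
Step 1:
                   J          D          C          L
  init        0.1147     0.0325    0.01134    0.04221
  Δ          -0.1147     0.2293     0.2293     0.2293
  eq      3.5377e-05     0.2618     0.2407     0.2715
  solve Keq expr → x = 0.1147; check Q = 8.276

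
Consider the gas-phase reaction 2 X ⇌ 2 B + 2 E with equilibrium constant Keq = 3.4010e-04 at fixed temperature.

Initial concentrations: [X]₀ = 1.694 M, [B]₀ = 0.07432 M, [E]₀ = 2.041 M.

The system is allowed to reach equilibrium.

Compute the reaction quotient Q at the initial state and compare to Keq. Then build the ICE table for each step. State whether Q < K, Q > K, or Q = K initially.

Q₀ = 0.008018; Q > K (proceeds reverse)

Q₀ = 0.008018 vs Keq = 3.4010e-04 ⇒ Q>K, reverse
Step 1:
                   X          B          E
  init         1.694    0.07432      2.041
  Δ          0.05803   -0.05803   -0.05803
  eq           1.752    0.01629      1.983
  solve Keq expr → x = -0.02901; check Q = 3.4010e-04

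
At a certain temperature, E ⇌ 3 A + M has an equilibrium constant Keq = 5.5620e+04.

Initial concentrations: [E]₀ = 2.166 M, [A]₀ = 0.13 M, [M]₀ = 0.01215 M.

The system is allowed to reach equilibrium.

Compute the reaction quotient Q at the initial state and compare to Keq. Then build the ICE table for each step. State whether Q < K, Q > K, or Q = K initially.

Q₀ = 1.2324e-05 vs Keq = 5.5620e+04 ⇒ Q<K, forward
Step 1:
                  E         A         M
  Initial     2.166      0.13   0.01215
  Change     -2.155     6.464     2.155
  Equil     0.01117     6.594     2.167
  solve Keq expr → x = 2.155; check Q = 5.5620e+04

Q₀ = 1.2324e-05; Q < K (proceeds forward)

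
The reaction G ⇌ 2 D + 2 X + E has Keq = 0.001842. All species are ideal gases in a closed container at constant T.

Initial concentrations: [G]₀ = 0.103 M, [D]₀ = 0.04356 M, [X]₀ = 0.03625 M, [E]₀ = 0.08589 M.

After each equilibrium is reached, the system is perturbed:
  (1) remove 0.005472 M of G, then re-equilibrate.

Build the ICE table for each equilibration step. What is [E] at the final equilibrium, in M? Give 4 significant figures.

[E]_eq = 0.1421 M

Q₀ = 2.0792e-06 vs Keq = 0.001842 ⇒ Q<K, forward
Step 1:
                   G          D          X          E
  init         0.103    0.04356    0.03625    0.08589
  Δ          -0.0577     0.1154     0.1154     0.0577
  eq          0.0453      0.159     0.1517     0.1436
  solve Keq expr → x = 0.0577; check Q = 0.001842
Then remove 0.005472 M of G.
Step 2:
                   G          D          X          E
  init       0.03983      0.159     0.1517     0.1436
  Δ         0.001538  -0.003076  -0.003076  -0.001538
  eq         0.04137     0.1559     0.1486     0.1421
  solve Keq expr → x = -0.001538; check Q = 0.001842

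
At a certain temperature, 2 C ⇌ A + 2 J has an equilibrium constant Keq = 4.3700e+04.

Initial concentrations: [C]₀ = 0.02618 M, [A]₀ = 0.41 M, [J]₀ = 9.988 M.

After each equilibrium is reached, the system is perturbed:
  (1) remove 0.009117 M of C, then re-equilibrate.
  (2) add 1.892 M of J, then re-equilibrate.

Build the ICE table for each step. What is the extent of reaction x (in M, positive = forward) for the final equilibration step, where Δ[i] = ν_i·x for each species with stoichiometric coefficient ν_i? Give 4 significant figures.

Q₀ = 5.9676e+04 vs Keq = 4.3700e+04 ⇒ Q>K, reverse
Step 1:
                   C          A          J
  init       0.02618       0.41      9.988
  Δ          0.00432   -0.00216   -0.00432
  eq          0.0305     0.4078      9.984
  solve Keq expr → x = -0.00216; check Q = 4.3700e+04
Then remove 0.009117 M of C.
Step 2:
                   C          A          J
  init       0.02138     0.4078      9.984
  Δ         0.008923  -0.004461  -0.008923
  eq         0.03031     0.4034      9.975
  solve Keq expr → x = -0.004461; check Q = 4.3700e+04
Then add 1.892 M of J.
Step 3:
                   C          A          J
  init       0.03031     0.4034      11.87
  Δ         0.005606  -0.002803  -0.005606
  eq         0.03591     0.4006      11.86
  solve Keq expr → x = -0.002803; check Q = 4.3700e+04

x = -0.002803 M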